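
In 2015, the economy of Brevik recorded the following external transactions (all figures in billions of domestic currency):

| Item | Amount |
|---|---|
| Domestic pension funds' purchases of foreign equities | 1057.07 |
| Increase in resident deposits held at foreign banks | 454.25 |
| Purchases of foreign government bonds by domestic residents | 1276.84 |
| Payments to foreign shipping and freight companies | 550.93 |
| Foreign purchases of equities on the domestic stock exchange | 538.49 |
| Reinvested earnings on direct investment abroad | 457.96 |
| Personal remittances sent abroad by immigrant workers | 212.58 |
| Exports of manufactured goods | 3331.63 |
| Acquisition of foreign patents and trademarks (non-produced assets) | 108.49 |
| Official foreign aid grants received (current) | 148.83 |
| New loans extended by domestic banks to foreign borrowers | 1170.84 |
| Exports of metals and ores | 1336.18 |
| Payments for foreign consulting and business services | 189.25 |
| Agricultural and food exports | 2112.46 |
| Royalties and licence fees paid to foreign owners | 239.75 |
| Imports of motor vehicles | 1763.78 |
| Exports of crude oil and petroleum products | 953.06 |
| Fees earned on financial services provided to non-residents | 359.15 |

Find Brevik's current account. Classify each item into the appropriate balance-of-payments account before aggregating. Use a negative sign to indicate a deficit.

Goods: -1763.78 + 2112.46 + 1336.18 + 953.06 + 3331.63 = 5969.55
Services: -550.93 - 189.25 + 359.15 - 239.75 = -620.78
Primary income: 457.96
Secondary income: 148.83 - 212.58 = -63.75
Current account = 5969.55 + (-620.78) + 457.96 + (-63.75) = 5742.98
(Excluded from the current account — financial account: domestic pension funds' purchases of foreign equities 1057.07, increase in resident deposits held at foreign banks 454.25, purchases of foreign government bonds by domestic residents 1276.84, foreign purchases of equities on the domestic stock exchange 538.49, new loans extended by domestic banks to foreign borrowers 1170.84; capital account: acquisition of foreign patents and trademarks (non-produced assets) 108.49.)

5742.98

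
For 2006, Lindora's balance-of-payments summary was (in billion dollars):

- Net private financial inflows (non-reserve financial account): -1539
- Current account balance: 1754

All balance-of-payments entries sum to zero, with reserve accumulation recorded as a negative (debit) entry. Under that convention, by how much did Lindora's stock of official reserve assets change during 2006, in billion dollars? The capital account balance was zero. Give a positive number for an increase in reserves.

Official reserve transactions balance = -(1754 + (-1539)) = -215
An accumulation of reserves is recorded as a debit (negative entry), so the change in the stock of reserves is the negative of that balance.
Change in official reserves = -(-215) = 215

215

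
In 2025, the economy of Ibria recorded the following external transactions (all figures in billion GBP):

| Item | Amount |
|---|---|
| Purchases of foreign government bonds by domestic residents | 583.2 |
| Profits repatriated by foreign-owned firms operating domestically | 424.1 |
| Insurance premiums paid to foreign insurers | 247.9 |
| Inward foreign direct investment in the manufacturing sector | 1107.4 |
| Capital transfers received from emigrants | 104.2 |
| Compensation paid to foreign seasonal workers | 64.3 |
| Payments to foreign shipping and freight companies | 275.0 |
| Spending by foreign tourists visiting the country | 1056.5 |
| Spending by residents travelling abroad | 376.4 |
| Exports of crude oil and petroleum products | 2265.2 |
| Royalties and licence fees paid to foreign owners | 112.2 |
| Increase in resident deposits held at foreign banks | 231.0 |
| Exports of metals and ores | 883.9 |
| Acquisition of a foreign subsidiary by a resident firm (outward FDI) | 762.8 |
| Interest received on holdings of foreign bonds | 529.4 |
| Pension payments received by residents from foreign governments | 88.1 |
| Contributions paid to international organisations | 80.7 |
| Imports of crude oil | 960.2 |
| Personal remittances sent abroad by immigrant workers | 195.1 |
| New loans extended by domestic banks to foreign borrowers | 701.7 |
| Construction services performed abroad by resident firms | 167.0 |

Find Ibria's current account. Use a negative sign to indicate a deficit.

Goods: 2265.2 + 883.9 - 960.2 = 2188.9
Services: 1056.5 - 376.4 - 247.9 - 112.2 + 167.0 - 275.0 = 212.0
Primary income: -424.1 - 64.3 + 529.4 = 41.0
Secondary income: -80.7 + 88.1 - 195.1 = -187.7
Current account = 2188.9 + 212.0 + 41.0 + (-187.7) = 2254.2
(Excluded from the current account — financial account: purchases of foreign government bonds by domestic residents 583.2, inward foreign direct investment in the manufacturing sector 1107.4, increase in resident deposits held at foreign banks 231.0, acquisition of a foreign subsidiary by a resident firm (outward FDI) 762.8, new loans extended by domestic banks to foreign borrowers 701.7; capital account: capital transfers received from emigrants 104.2.)

2254.2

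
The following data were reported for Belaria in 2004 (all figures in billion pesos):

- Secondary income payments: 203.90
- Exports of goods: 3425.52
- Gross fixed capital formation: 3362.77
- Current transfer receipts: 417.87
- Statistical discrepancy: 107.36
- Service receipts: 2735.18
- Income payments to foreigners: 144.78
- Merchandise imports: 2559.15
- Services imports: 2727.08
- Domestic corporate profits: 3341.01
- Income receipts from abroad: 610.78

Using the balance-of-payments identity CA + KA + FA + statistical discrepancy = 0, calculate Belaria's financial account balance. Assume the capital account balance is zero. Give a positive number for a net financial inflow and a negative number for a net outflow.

Goods balance = 3425.52 - 2559.15 = 866.37
Services balance = 2735.18 - 2727.08 = 8.10
Trade balance (goods + services) = 866.37 + 8.10 = 874.47
Net primary income = 610.78 - 144.78 = 466.00
Net secondary income = 417.87 - 203.90 = 213.97
Current account = 874.47 + 466.00 + 213.97 = 1554.44
Financial account = -(1554.44 + 107.36) = -1661.80

-1661.80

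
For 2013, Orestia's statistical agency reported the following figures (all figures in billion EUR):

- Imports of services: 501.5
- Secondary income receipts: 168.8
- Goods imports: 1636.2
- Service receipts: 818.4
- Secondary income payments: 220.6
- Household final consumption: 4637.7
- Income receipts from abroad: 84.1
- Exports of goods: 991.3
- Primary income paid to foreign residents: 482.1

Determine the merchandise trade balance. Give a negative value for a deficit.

Goods balance = 991.3 - 1636.2 = -644.9

-644.9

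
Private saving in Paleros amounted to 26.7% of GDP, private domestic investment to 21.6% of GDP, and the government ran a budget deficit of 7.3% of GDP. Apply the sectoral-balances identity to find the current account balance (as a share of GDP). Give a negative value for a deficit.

By the sectoral-balances identity, CA = (S_private - I) + (T - G).
Private balance = 26.7 - 21.6 = 5.1
Government balance (T - G) = -7.3
CA = 5.1 + (-7.3) = -2.2

-2.2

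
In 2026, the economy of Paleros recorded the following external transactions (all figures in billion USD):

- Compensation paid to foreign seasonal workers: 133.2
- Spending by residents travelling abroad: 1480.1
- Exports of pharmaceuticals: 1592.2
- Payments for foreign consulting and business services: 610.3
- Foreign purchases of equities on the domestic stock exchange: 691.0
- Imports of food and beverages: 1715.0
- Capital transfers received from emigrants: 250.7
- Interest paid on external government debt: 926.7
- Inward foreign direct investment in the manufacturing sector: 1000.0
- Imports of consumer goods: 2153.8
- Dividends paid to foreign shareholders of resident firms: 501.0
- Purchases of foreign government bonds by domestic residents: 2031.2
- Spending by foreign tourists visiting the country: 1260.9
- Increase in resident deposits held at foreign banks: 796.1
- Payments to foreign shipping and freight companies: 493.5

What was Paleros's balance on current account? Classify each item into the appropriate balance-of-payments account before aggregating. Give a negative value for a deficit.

Goods: 1592.2 - 1715.0 - 2153.8 = -2276.6
Services: -493.5 - 610.3 - 1480.1 + 1260.9 = -1323.0
Primary income: -501.0 - 926.7 - 133.2 = -1560.9
Current account = (-2276.6) + (-1323.0) + (-1560.9) = -5160.5
(Excluded from the current account — financial account: foreign purchases of equities on the domestic stock exchange 691.0, inward foreign direct investment in the manufacturing sector 1000.0, purchases of foreign government bonds by domestic residents 2031.2, increase in resident deposits held at foreign banks 796.1; capital account: capital transfers received from emigrants 250.7.)

-5160.5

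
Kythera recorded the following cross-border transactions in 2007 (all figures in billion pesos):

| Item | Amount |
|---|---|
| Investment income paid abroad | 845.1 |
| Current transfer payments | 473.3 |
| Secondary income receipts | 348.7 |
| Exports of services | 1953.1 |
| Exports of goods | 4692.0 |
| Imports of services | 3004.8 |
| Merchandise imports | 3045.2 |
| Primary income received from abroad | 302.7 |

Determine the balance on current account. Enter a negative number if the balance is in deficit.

-71.9

Goods balance = 4692.0 - 3045.2 = 1646.8
Services balance = 1953.1 - 3004.8 = -1051.7
Trade balance (goods + services) = 1646.8 + (-1051.7) = 595.1
Net primary income = 302.7 - 845.1 = -542.4
Net secondary income = 348.7 - 473.3 = -124.6
Current account = 595.1 + (-542.4) + (-124.6) = -71.9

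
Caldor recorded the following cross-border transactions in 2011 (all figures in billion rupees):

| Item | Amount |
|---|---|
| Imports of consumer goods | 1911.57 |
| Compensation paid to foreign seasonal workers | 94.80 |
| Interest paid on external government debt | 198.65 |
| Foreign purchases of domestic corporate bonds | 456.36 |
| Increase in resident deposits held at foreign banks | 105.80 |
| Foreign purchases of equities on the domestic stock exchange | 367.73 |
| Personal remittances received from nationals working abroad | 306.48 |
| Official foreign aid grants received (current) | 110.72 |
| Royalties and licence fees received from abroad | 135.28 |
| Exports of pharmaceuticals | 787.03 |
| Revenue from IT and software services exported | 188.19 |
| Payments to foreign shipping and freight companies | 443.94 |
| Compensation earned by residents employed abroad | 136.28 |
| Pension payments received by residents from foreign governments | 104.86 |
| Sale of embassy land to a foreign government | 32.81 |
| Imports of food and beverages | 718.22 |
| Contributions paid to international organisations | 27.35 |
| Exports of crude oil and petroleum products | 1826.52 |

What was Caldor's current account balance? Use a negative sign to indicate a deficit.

Goods: 1826.52 - 1911.57 - 718.22 + 787.03 = -16.24
Services: 135.28 - 443.94 + 188.19 = -120.47
Primary income: -94.80 + 136.28 - 198.65 = -157.17
Secondary income: -27.35 + 110.72 + 306.48 + 104.86 = 494.71
Current account = (-16.24) + (-120.47) + (-157.17) + 494.71 = 200.83
(Excluded from the current account — financial account: foreign purchases of domestic corporate bonds 456.36, increase in resident deposits held at foreign banks 105.80, foreign purchases of equities on the domestic stock exchange 367.73; capital account: sale of embassy land to a foreign government 32.81.)

200.83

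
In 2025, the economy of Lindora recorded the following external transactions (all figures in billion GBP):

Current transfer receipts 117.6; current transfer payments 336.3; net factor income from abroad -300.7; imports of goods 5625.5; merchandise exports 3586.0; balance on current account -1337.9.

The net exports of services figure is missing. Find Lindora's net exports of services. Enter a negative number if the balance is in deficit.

Current account = goods balance + services balance + net primary income + net secondary income
Sum of the known components = -2558.9
Net exports of services = CA - (known components) = -1337.9 - (-2558.9) = 1221.0

1221.0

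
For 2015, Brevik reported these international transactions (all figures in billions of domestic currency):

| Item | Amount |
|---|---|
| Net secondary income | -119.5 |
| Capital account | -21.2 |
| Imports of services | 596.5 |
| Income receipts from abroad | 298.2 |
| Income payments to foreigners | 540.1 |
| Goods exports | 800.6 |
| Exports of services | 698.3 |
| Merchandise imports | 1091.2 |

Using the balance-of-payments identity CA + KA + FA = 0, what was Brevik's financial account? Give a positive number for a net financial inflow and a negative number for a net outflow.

Goods balance = 800.6 - 1091.2 = -290.6
Services balance = 698.3 - 596.5 = 101.8
Trade balance (goods + services) = -290.6 + 101.8 = -188.8
Net primary income = 298.2 - 540.1 = -241.9
Net secondary income = -119.5
Current account = -188.8 + (-241.9) + (-119.5) = -550.2
Financial account = -(-550.2 + (-21.2)) = 571.4

571.4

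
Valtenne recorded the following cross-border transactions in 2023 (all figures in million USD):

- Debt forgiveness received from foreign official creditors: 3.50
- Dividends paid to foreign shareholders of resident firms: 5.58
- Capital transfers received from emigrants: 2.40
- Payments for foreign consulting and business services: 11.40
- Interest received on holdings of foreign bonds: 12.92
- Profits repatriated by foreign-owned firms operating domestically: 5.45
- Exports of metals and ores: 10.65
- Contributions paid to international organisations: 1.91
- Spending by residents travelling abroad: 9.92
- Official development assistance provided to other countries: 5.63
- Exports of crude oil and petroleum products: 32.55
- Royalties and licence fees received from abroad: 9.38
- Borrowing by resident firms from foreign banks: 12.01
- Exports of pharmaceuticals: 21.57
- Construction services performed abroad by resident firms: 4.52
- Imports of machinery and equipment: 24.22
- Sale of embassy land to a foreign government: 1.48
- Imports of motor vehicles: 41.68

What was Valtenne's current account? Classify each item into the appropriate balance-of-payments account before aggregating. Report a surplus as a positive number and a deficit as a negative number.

Goods: 10.65 - 41.68 + 32.55 - 24.22 + 21.57 = -1.13
Services: 9.38 - 11.40 + 4.52 - 9.92 = -7.42
Primary income: -5.45 + 12.92 - 5.58 = 1.89
Secondary income: -1.91 - 5.63 = -7.54
Current account = (-1.13) + (-7.42) + 1.89 + (-7.54) = -14.20
(Excluded from the current account — capital account: debt forgiveness received from foreign official creditors 3.50, capital transfers received from emigrants 2.40, sale of embassy land to a foreign government 1.48; financial account: borrowing by resident firms from foreign banks 12.01.)

-14.20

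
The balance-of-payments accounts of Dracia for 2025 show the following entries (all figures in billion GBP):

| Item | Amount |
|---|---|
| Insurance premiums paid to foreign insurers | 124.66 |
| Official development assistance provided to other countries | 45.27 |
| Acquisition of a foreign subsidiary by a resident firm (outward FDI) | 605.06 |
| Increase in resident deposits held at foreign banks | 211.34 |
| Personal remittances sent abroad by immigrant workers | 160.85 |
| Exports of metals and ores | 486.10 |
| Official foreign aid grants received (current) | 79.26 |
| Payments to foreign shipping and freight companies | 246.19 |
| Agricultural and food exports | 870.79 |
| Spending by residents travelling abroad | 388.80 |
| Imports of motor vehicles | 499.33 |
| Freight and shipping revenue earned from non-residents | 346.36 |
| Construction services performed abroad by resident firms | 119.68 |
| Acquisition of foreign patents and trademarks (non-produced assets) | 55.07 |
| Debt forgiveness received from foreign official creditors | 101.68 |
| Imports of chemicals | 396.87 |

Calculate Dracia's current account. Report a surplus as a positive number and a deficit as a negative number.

Goods: -499.33 + 486.10 - 396.87 + 870.79 = 460.69
Services: -388.80 - 124.66 - 246.19 + 346.36 + 119.68 = -293.61
Secondary income: 79.26 - 160.85 - 45.27 = -126.86
Current account = 460.69 + (-293.61) + (-126.86) = 40.22
(Excluded from the current account — financial account: acquisition of a foreign subsidiary by a resident firm (outward FDI) 605.06, increase in resident deposits held at foreign banks 211.34; capital account: acquisition of foreign patents and trademarks (non-produced assets) 55.07, debt forgiveness received from foreign official creditors 101.68.)

40.22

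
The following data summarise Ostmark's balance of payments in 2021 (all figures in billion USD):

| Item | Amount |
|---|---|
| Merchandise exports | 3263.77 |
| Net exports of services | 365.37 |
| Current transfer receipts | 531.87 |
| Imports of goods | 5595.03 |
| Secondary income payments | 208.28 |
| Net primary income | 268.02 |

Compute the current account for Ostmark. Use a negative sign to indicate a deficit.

-1374.28

Goods balance = 3263.77 - 5595.03 = -2331.26
Services balance = 365.37
Trade balance (goods + services) = -2331.26 + 365.37 = -1965.89
Net primary income = 268.02
Net secondary income = 531.87 - 208.28 = 323.59
Current account = -1965.89 + 268.02 + 323.59 = -1374.28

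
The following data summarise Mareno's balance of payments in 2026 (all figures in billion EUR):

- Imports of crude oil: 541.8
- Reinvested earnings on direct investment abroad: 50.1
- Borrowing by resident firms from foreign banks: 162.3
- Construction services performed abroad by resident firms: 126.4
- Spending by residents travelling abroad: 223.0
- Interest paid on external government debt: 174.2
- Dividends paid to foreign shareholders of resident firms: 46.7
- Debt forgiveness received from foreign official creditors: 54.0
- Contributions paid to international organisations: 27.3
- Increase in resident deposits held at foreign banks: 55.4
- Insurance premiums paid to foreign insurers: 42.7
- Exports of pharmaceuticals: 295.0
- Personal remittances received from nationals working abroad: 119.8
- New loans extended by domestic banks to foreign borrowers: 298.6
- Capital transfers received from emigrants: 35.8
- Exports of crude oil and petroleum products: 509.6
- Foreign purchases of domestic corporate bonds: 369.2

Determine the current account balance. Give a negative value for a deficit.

45.2

Goods: 509.6 + 295.0 - 541.8 = 262.8
Services: 126.4 - 223.0 - 42.7 = -139.3
Primary income: 50.1 - 174.2 - 46.7 = -170.8
Secondary income: 119.8 - 27.3 = 92.5
Current account = 262.8 + (-139.3) + (-170.8) + 92.5 = 45.2
(Excluded from the current account — financial account: borrowing by resident firms from foreign banks 162.3, increase in resident deposits held at foreign banks 55.4, new loans extended by domestic banks to foreign borrowers 298.6, foreign purchases of domestic corporate bonds 369.2; capital account: debt forgiveness received from foreign official creditors 54.0, capital transfers received from emigrants 35.8.)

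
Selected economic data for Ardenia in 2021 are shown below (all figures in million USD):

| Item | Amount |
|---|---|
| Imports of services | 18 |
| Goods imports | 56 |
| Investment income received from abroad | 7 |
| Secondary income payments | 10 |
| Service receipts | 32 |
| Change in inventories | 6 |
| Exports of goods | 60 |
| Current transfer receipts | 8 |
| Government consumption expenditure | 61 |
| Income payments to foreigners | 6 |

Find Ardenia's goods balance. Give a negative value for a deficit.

Goods balance = 60 - 56 = 4

4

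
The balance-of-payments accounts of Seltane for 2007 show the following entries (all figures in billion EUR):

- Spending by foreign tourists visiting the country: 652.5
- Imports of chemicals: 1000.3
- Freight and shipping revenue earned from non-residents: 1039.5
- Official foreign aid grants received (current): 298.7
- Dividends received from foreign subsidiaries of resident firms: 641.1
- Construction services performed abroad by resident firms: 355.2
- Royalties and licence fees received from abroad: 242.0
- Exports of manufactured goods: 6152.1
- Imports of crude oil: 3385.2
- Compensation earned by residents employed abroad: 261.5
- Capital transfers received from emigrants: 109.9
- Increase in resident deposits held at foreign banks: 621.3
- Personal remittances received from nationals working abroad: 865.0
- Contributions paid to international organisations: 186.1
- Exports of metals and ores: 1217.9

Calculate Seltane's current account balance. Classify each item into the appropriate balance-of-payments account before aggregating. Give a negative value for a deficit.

Goods: -3385.2 - 1000.3 + 6152.1 + 1217.9 = 2984.5
Services: 1039.5 + 355.2 + 242.0 + 652.5 = 2289.2
Primary income: 641.1 + 261.5 = 902.6
Secondary income: 865.0 + 298.7 - 186.1 = 977.6
Current account = 2984.5 + 2289.2 + 902.6 + 977.6 = 7153.9
(Excluded from the current account — capital account: capital transfers received from emigrants 109.9; financial account: increase in resident deposits held at foreign banks 621.3.)

7153.9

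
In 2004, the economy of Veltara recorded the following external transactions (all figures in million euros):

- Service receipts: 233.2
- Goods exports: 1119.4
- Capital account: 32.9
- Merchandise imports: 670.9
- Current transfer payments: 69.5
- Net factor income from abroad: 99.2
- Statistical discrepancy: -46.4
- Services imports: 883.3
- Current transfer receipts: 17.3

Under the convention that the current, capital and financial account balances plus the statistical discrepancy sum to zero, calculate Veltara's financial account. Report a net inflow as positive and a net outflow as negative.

168.1

Goods balance = 1119.4 - 670.9 = 448.5
Services balance = 233.2 - 883.3 = -650.1
Trade balance (goods + services) = 448.5 + (-650.1) = -201.6
Net primary income = 99.2
Net secondary income = 17.3 - 69.5 = -52.2
Current account = -201.6 + 99.2 + (-52.2) = -154.6
Financial account = -(-154.6 + 32.9 + (-46.4)) = 168.1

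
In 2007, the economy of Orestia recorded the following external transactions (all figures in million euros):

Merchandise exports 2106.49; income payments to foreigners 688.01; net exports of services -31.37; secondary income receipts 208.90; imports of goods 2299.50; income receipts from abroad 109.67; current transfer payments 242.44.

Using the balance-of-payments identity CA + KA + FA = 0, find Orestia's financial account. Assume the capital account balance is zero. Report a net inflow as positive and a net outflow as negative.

836.26

Goods balance = 2106.49 - 2299.50 = -193.01
Services balance = -31.37
Trade balance (goods + services) = -193.01 + (-31.37) = -224.38
Net primary income = 109.67 - 688.01 = -578.34
Net secondary income = 208.90 - 242.44 = -33.54
Current account = -224.38 + (-578.34) + (-33.54) = -836.26
Financial account = -(-836.26) = 836.26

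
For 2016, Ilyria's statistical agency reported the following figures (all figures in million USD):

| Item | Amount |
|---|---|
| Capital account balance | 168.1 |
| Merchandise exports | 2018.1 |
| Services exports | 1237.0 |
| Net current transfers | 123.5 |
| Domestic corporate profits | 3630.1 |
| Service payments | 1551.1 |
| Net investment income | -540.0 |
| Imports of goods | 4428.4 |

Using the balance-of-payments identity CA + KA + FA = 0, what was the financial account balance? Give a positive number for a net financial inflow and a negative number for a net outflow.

Goods balance = 2018.1 - 4428.4 = -2410.3
Services balance = 1237.0 - 1551.1 = -314.1
Trade balance (goods + services) = -2410.3 + (-314.1) = -2724.4
Net primary income = -540.0
Net secondary income = 123.5
Current account = -2724.4 + (-540.0) + 123.5 = -3140.9
Financial account = -(-3140.9 + 168.1) = 2972.8

2972.8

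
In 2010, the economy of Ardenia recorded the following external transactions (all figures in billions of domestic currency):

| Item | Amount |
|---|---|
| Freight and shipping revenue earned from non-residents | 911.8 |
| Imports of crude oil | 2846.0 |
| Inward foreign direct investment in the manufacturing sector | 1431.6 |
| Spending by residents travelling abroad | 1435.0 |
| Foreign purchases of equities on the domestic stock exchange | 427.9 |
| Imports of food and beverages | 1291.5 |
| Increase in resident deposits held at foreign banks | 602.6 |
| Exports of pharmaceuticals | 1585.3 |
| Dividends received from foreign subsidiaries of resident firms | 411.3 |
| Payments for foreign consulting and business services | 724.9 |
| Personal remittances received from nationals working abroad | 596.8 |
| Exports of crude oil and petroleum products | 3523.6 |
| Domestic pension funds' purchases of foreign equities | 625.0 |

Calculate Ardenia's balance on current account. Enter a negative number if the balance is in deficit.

Goods: 3523.6 + 1585.3 - 2846.0 - 1291.5 = 971.4
Services: -1435.0 + 911.8 - 724.9 = -1248.1
Primary income: 411.3
Secondary income: 596.8
Current account = 971.4 + (-1248.1) + 411.3 + 596.8 = 731.4
(Excluded from the current account — financial account: inward foreign direct investment in the manufacturing sector 1431.6, foreign purchases of equities on the domestic stock exchange 427.9, increase in resident deposits held at foreign banks 602.6, domestic pension funds' purchases of foreign equities 625.0.)

731.4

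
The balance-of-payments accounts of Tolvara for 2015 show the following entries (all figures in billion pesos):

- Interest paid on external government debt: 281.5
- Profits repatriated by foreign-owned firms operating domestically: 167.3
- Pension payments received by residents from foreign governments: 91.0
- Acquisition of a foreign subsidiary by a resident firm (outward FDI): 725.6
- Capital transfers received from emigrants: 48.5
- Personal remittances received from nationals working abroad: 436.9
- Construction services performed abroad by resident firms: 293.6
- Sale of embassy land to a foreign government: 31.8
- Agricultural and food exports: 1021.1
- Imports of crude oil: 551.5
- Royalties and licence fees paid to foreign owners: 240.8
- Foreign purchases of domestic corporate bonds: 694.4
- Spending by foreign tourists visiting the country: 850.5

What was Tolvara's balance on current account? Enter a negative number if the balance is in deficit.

1452.0

Goods: 1021.1 - 551.5 = 469.6
Services: 850.5 + 293.6 - 240.8 = 903.3
Primary income: -281.5 - 167.3 = -448.8
Secondary income: 436.9 + 91.0 = 527.9
Current account = 469.6 + 903.3 + (-448.8) + 527.9 = 1452.0
(Excluded from the current account — financial account: acquisition of a foreign subsidiary by a resident firm (outward FDI) 725.6, foreign purchases of domestic corporate bonds 694.4; capital account: capital transfers received from emigrants 48.5, sale of embassy land to a foreign government 31.8.)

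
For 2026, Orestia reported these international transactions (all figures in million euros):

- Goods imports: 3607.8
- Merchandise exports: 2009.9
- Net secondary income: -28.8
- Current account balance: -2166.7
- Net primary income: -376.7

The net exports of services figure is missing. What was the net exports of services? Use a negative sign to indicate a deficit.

-163.3

Current account = goods balance + services balance + net primary income + net secondary income
Sum of the known components = -2003.4
Net exports of services = CA - (known components) = -2166.7 - (-2003.4) = -163.3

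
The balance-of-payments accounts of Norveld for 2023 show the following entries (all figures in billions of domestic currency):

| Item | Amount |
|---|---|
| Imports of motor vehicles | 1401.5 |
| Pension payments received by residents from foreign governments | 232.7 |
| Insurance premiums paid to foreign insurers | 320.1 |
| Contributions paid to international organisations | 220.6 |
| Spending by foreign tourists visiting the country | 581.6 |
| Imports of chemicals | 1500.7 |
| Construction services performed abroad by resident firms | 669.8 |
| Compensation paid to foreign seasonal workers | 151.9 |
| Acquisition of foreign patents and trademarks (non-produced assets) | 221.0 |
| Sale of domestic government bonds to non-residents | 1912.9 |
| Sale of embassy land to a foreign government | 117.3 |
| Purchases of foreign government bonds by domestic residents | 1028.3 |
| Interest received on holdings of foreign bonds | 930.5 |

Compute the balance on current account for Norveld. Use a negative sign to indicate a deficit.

-1180.2

Goods: -1500.7 - 1401.5 = -2902.2
Services: 581.6 + 669.8 - 320.1 = 931.3
Primary income: 930.5 - 151.9 = 778.6
Secondary income: -220.6 + 232.7 = 12.1
Current account = (-2902.2) + 931.3 + 778.6 + 12.1 = -1180.2
(Excluded from the current account — capital account: acquisition of foreign patents and trademarks (non-produced assets) 221.0, sale of embassy land to a foreign government 117.3; financial account: sale of domestic government bonds to non-residents 1912.9, purchases of foreign government bonds by domestic residents 1028.3.)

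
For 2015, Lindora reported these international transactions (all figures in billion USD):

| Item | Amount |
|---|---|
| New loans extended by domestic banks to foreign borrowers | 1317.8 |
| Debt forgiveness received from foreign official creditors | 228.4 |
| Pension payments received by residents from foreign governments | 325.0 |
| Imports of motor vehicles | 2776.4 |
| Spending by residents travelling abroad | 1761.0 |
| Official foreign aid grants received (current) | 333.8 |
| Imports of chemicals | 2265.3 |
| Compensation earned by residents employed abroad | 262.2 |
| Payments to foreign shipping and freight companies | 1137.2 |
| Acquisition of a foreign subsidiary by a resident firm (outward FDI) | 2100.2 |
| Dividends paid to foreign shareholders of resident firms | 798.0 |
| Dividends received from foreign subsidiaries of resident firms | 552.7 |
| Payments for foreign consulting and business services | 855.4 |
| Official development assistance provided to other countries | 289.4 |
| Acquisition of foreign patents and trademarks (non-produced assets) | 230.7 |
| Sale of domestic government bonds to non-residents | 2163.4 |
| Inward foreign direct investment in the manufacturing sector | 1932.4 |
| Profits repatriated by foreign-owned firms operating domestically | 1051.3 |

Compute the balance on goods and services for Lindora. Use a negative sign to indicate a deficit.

-8795.3

Goods: -2776.4 - 2265.3 = -5041.7
Services: -1761.0 - 855.4 - 1137.2 = -3753.6
Trade balance = -5041.7 + (-3753.6) = -8795.3
(Excluded from the trade balance — financial account: new loans extended by domestic banks to foreign borrowers 1317.8, acquisition of a foreign subsidiary by a resident firm (outward FDI) 2100.2, sale of domestic government bonds to non-residents 2163.4, inward foreign direct investment in the manufacturing sector 1932.4; capital account: debt forgiveness received from foreign official creditors 228.4, acquisition of foreign patents and trademarks (non-produced assets) 230.7; secondary income: pension payments received by residents from foreign governments 325.0, official foreign aid grants received (current) 333.8, official development assistance provided to other countries 289.4; primary income: compensation earned by residents employed abroad 262.2, dividends paid to foreign shareholders of resident firms 798.0, dividends received from foreign subsidiaries of resident firms 552.7, profits repatriated by foreign-owned firms operating domestically 1051.3.)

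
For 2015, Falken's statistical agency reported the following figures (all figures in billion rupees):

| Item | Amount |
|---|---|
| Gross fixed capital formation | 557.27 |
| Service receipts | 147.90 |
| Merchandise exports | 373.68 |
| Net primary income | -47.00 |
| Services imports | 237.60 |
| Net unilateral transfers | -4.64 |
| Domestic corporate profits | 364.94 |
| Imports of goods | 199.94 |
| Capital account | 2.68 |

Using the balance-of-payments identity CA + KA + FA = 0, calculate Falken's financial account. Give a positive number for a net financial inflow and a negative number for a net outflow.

-35.08

Goods balance = 373.68 - 199.94 = 173.74
Services balance = 147.90 - 237.60 = -89.70
Trade balance (goods + services) = 173.74 + (-89.70) = 84.04
Net primary income = -47.00
Net secondary income = -4.64
Current account = 84.04 + (-47.00) + (-4.64) = 32.40
Financial account = -(32.40 + 2.68) = -35.08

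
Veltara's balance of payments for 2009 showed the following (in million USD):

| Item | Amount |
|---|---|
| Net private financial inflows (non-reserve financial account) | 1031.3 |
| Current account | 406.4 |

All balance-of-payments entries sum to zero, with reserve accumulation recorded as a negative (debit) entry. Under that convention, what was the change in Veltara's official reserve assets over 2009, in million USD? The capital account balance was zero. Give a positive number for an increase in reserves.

Official reserve transactions balance = -(406.4 + 1031.3) = -1437.7
An accumulation of reserves is recorded as a debit (negative entry), so the change in the stock of reserves is the negative of that balance.
Change in official reserves = -(-1437.7) = 1437.7

1437.7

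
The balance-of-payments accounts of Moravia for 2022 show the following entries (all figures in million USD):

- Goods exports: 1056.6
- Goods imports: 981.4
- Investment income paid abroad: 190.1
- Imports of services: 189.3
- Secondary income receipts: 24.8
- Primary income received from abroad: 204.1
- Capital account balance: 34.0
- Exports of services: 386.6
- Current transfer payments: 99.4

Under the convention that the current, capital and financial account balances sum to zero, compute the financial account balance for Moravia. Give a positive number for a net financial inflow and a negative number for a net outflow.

-245.9

Goods balance = 1056.6 - 981.4 = 75.2
Services balance = 386.6 - 189.3 = 197.3
Trade balance (goods + services) = 75.2 + 197.3 = 272.5
Net primary income = 204.1 - 190.1 = 14.0
Net secondary income = 24.8 - 99.4 = -74.6
Current account = 272.5 + 14.0 + (-74.6) = 211.9
Financial account = -(211.9 + 34.0) = -245.9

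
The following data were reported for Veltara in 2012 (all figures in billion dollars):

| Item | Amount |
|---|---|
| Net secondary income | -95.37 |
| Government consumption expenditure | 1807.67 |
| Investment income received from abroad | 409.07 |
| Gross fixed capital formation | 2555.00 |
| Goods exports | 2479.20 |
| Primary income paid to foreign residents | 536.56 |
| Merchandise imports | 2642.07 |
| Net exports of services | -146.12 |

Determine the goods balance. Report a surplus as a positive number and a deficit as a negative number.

Goods balance = 2479.20 - 2642.07 = -162.87

-162.87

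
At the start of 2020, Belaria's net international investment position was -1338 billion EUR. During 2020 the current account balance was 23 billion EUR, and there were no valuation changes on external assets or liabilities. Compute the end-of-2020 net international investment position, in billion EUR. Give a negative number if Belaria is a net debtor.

-1315

With no valuation effects, change in NIIP = current account = 23
End-of-year NIIP = -1338 + 23 = -1315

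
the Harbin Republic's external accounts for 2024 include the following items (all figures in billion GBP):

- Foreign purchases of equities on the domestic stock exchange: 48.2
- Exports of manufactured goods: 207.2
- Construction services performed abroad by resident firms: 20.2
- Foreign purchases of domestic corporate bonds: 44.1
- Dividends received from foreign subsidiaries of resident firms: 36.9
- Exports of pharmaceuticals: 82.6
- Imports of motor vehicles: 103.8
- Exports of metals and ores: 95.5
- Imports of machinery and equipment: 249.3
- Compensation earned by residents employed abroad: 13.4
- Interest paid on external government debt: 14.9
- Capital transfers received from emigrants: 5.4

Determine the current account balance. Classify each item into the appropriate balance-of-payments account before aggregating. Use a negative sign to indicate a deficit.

Goods: 82.6 + 207.2 - 249.3 - 103.8 + 95.5 = 32.2
Services: 20.2
Primary income: 36.9 + 13.4 - 14.9 = 35.4
Current account = 32.2 + 20.2 + 35.4 = 87.8
(Excluded from the current account — financial account: foreign purchases of equities on the domestic stock exchange 48.2, foreign purchases of domestic corporate bonds 44.1; capital account: capital transfers received from emigrants 5.4.)

87.8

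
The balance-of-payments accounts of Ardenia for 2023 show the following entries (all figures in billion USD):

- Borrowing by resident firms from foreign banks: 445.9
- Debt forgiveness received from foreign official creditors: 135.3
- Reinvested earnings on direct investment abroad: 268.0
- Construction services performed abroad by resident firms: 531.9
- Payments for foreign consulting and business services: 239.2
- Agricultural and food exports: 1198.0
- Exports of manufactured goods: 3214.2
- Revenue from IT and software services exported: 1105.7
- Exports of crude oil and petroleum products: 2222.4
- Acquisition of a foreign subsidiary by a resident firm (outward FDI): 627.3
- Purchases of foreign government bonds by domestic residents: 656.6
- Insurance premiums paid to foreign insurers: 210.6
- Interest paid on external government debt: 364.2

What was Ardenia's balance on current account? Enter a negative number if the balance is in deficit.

7726.2

Goods: 1198.0 + 2222.4 + 3214.2 = 6634.6
Services: 531.9 + 1105.7 - 210.6 - 239.2 = 1187.8
Primary income: 268.0 - 364.2 = -96.2
Current account = 6634.6 + 1187.8 + (-96.2) = 7726.2
(Excluded from the current account — financial account: borrowing by resident firms from foreign banks 445.9, acquisition of a foreign subsidiary by a resident firm (outward FDI) 627.3, purchases of foreign government bonds by domestic residents 656.6; capital account: debt forgiveness received from foreign official creditors 135.3.)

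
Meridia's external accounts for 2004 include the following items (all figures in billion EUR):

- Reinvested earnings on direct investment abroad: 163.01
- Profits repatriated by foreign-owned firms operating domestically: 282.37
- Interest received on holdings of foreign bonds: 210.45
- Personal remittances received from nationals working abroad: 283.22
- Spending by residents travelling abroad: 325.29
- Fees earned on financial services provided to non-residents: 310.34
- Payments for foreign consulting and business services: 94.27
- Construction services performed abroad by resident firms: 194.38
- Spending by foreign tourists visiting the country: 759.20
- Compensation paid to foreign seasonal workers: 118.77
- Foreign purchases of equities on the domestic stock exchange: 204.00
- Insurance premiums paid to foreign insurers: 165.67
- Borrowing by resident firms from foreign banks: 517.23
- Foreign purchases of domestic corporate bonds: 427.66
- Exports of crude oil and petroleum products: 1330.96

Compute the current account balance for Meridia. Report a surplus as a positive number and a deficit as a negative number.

Goods: 1330.96
Services: -165.67 - 94.27 + 759.20 + 194.38 - 325.29 + 310.34 = 678.69
Primary income: 163.01 - 282.37 - 118.77 + 210.45 = -27.68
Secondary income: 283.22
Current account = 1330.96 + 678.69 + (-27.68) + 283.22 = 2265.19
(Excluded from the current account — financial account: foreign purchases of equities on the domestic stock exchange 204.00, borrowing by resident firms from foreign banks 517.23, foreign purchases of domestic corporate bonds 427.66.)

2265.19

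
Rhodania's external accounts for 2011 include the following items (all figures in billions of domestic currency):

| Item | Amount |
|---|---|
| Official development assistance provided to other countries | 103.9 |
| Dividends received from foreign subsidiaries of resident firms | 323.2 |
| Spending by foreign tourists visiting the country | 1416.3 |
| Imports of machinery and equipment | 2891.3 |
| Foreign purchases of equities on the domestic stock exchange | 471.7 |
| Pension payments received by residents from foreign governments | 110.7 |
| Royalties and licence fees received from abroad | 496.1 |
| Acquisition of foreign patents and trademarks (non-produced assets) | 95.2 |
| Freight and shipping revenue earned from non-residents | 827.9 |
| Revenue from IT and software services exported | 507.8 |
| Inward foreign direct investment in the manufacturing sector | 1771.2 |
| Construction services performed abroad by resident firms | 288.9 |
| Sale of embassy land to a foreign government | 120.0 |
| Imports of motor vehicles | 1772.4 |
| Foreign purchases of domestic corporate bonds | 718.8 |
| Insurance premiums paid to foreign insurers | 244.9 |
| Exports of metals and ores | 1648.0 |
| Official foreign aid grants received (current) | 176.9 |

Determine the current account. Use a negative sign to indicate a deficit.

783.3

Goods: -1772.4 + 1648.0 - 2891.3 = -3015.7
Services: 496.1 + 507.8 - 244.9 + 288.9 + 827.9 + 1416.3 = 3292.1
Primary income: 323.2
Secondary income: 176.9 - 103.9 + 110.7 = 183.7
Current account = (-3015.7) + 3292.1 + 323.2 + 183.7 = 783.3
(Excluded from the current account — financial account: foreign purchases of equities on the domestic stock exchange 471.7, inward foreign direct investment in the manufacturing sector 1771.2, foreign purchases of domestic corporate bonds 718.8; capital account: acquisition of foreign patents and trademarks (non-produced assets) 95.2, sale of embassy land to a foreign government 120.0.)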